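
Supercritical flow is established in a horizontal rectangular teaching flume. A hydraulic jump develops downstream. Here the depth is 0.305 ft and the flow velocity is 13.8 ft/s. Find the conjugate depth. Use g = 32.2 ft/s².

y₂ = 1.75 ft

Fr₁ = V₁/√(g·y₁) = 13.8/√(32.2×0.305) = 4.40.
From the momentum equation for a rectangular channel, y₂/y₁ = ½[√(1 + 8Fr₁²) − 1] = ½[√156.1 − 1] = 5.75.
y₂ = 5.75 × 0.305 = 1.75 ft.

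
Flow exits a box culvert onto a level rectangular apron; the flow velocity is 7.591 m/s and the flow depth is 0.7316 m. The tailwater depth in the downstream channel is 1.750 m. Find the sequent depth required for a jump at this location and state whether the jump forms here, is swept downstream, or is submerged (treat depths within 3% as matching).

y₂ = 2.589 m; the jump is swept downstream

Fr₁ = V₁/√(g·y₁) = 7.591/√(9.81×0.7316) = 2.834.
Bélanger equation: y₂/y₁ = ½[√(1 + 8Fr₁²) − 1] = ½[√65.231 − 1] = 3.538.
y₂ = 3.538 × 0.7316 = 2.589 m.
Tailwater y_tw = 1.750 m: y_tw < y₂, so the jump is swept downstream.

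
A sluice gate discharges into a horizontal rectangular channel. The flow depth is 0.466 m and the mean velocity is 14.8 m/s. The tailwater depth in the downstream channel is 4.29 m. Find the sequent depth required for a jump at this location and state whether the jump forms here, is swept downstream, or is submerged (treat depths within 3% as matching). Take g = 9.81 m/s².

y₂ = 4.33 m; the jump forms here

Fr₁ = V₁/√(g·y₁) = 14.8/√(9.81×0.466) = 6.92.
Sequent-depth ratio: y₂/y₁ = ½[√(1 + 8Fr₁²) − 1] = ½[√384.3 − 1] = 9.30.
y₂ = 9.30 × 0.466 = 4.33 m.
Tailwater y_tw = 4.29 m: y_tw ≈ y₂, so the jump forms here.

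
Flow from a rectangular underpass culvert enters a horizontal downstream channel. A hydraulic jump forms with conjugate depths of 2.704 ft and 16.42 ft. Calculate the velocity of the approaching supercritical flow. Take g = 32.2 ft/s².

V₁ = 43.24 ft/s

For a rectangular channel the momentum equation gives q² = ½·g·y₁·y₂·(y₁ + y₂) = ½×32.2×2.704×16.42×19.12 = 13671.
q = √13671 = 116.9 ft²/s.
V₁ = q/y₁ = 116.9/2.704 = 43.24 ft/s.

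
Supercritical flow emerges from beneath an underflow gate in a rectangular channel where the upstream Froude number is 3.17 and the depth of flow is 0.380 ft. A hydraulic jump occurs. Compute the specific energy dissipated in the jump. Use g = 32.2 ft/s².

ΔE = 0.646 ft

Fr₁ = 3.17 (given).
Bélanger equation: y₂/y₁ = ½[√(1 + 8Fr₁²) − 1] = ½[√81.39 − 1] = 4.01.
y₂ = 4.01 × 0.380 = 1.52 ft.
V₁ = Fr₁·√(g·y₁) = 3.17×√(32.2×0.380) = 11.1 ft/s; q = V₁·y₁ = 4.21 ft²/s. V₂ = q/y₂ = 4.21/1.52 = 2.76 ft/s. E₁ = y₁ + V₁²/2g = 2.29 ft; E₂ = y₂ + V₂²/2g = 1.64 ft. ΔE = E₁ − E₂ = 0.646 ft.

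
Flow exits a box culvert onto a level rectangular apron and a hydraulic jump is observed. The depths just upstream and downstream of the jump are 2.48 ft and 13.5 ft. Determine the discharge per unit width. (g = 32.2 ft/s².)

q = 92.8 ft²/s

For a rectangular channel the momentum equation gives q² = ½·g·y₁·y₂·(y₁ + y₂) = ½×32.2×2.48×13.5×16.0 = 8614.
q = √8614 = 92.8 ft²/s.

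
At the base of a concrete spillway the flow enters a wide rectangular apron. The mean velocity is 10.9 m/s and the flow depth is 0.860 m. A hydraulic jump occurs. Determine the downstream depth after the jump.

Fr₁ = V₁/√(g·y₁) = 10.9/√(9.81×0.860) = 3.75.
Conjugate-depth relation: y₂/y₁ = ½[√(1 + 8Fr₁²) − 1] = ½[√113.7 − 1] = 4.83.
y₂ = 4.83 × 0.860 = 4.15 m.

y₂ = 4.15 m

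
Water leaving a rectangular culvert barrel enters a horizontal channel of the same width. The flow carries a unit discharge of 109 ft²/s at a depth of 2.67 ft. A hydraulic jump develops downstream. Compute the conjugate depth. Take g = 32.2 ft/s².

V₁ = q/y₁ = 109/2.67 = 40.8 ft/s. Fr₁ = V₁/√(g·y₁) = 40.8/√(32.2×2.67) = 4.40.
From the momentum equation for a rectangular channel, y₂/y₁ = ½[√(1 + 8Fr₁²) − 1] = ½[√156.1 − 1] = 5.75.
y₂ = 5.75 × 2.67 = 15.3 ft.

y₂ = 15.3 ft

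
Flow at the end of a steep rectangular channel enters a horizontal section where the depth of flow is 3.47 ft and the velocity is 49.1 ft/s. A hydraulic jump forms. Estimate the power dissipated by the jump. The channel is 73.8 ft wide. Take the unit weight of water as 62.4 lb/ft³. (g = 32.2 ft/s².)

P = 26776 hp

Fr₁ = V₁/√(g·y₁) = 49.1/√(32.2×3.47) = 4.65.
Sequent-depth ratio: y₂/y₁ = ½[√(1 + 8Fr₁²) − 1] = ½[√173.6 − 1] = 6.09.
y₂ = 6.09 × 3.47 = 21.1 ft.
q = V₁·y₁ = 49.1 × 3.47 = 170 ft²/s. V₂ = q/y₂ = 170/21.1 = 8.06 ft/s. E₁ = y₁ + V₁²/2g = 40.9 ft; E₂ = y₂ + V₂²/2g = 22.1 ft. ΔE = E₁ − E₂ = 18.8 ft.
Q = q·b = 170 × 73.8 = 12574 cfs. P = γ·Q·ΔE/550 = 62.4 × 12574 × 18.8 / 550 = 26776 hp.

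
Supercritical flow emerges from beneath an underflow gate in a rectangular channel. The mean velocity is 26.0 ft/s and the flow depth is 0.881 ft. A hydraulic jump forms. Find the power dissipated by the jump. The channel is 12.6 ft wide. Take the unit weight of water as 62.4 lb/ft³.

Fr₁ = V₁/√(g·y₁) = 26.0/√(32.2×0.881) = 4.88.
By Bélanger, y₂/y₁ = ½[√(1 + 8Fr₁²) − 1] = ½[√191.6 − 1] = 6.42.
y₂ = 6.42 × 0.881 = 5.66 ft.
q = V₁·y₁ = 26.0 × 0.881 = 22.9 ft²/s. V₂ = q/y₂ = 22.9/5.66 = 4.05 ft/s. E₁ = y₁ + V₁²/2g = 11.4 ft; E₂ = y₂ + V₂²/2g = 5.91 ft. ΔE = E₁ − E₂ = 5.47 ft.
Q = q·b = 22.9 × 12.6 = 289 cfs. P = γ·Q·ΔE/550 = 62.4 × 289 × 5.47 / 550 = 179 hp.

P = 179 hp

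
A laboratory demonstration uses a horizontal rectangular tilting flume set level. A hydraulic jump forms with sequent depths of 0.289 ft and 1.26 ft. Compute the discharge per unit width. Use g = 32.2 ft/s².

For a rectangular channel the momentum equation gives q² = ½·g·y₁·y₂·(y₁ + y₂) = ½×32.2×0.289×1.26×1.55 = 9.08.
q = √9.08 = 3.01 ft²/s.

q = 3.01 ft²/s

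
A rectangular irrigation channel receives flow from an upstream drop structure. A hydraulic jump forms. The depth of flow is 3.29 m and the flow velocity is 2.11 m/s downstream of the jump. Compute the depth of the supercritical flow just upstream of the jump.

y₁ = 0.741 m

Fr₂ = V₂/√(g·y₂) = 2.11/√(9.81×3.29) = 0.371.
Applying the sequent-depth relation in reverse, y₁/y₂ = ½[√(1 + 8Fr₂²) − 1] = ½[√2.104 − 1] = 0.225.
y₁ = 0.225 × 3.29 = 0.741 m.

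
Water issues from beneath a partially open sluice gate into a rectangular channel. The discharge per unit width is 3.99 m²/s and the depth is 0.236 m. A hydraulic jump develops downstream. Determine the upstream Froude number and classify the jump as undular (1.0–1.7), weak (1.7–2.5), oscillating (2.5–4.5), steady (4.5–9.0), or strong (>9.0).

V₁ = q/y₁ = 3.99/0.236 = 16.9 m/s. Fr₁ = V₁/√(g·y₁) = 16.9/√(9.81×0.236) = 11.1.
Fr₁ = 11.1 lies in the strong range.

Fr₁ = 11.1; strong jump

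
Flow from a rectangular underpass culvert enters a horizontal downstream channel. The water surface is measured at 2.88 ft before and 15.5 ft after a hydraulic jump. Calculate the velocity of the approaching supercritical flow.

For a rectangular channel the momentum equation gives q² = ½·g·y₁·y₂·(y₁ + y₂) = ½×32.2×2.88×15.5×18.4 = 13210.
q = √13210 = 115 ft²/s.
V₁ = q/y₁ = 115/2.88 = 39.9 ft/s.

V₁ = 39.9 ft/s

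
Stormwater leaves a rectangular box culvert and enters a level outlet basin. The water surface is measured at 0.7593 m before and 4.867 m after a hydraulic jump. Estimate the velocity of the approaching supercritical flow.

V₁ = 13.30 m/s

For a rectangular channel the momentum equation gives q² = ½·g·y₁·y₂·(y₁ + y₂) = ½×9.81×0.7593×4.867×5.626 = 102.0.
q = √102.0 = 10.10 m²/s.
V₁ = q/y₁ = 10.10/0.7593 = 13.30 m/s.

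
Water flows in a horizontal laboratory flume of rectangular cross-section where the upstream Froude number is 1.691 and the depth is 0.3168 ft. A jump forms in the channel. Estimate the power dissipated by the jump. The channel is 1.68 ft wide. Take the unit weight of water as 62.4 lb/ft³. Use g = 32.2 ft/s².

P = 0.01115 hp

Fr₁ = 1.691 (given).
Bélanger equation: y₂/y₁ = ½[√(1 + 8Fr₁²) − 1] = ½[√23.876 − 1] = 1.943.
y₂ = 1.943 × 0.3168 = 0.6156 ft.
Head loss: ΔE = (y₂ − y₁)³/(4y₁y₂) = (0.6156 − 0.3168)³/(4×0.3168×0.6156) = 0.02667/0.7801 = 0.03419 ft.
V₁ = Fr₁·√(g·y₁) = 1.691×√(32.2×0.3168) = 5.401 ft/s; q = V₁·y₁ = 1.711 ft²/s. Q = q·b = 1.711 × 1.68 = 2.874 cfs. P = γ·Q·ΔE/550 = 62.4 × 2.874 × 0.03419 / 550 = 0.01115 hp.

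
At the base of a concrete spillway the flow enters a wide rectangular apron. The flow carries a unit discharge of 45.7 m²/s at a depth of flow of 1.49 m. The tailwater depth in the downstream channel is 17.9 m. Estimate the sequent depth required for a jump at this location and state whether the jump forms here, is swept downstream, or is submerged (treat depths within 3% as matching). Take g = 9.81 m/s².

y₂ = 16.2 m; the jump is submerged

V₁ = q/y₁ = 45.7/1.49 = 30.7 m/s. Fr₁ = V₁/√(g·y₁) = 30.7/√(9.81×1.49) = 8.02.
By Bélanger, y₂/y₁ = ½[√(1 + 8Fr₁²) − 1] = ½[√515.9 − 1] = 10.9.
y₂ = 10.9 × 1.49 = 16.2 m.
Tailwater y_tw = 17.9 m: y_tw > y₂, so the jump is submerged.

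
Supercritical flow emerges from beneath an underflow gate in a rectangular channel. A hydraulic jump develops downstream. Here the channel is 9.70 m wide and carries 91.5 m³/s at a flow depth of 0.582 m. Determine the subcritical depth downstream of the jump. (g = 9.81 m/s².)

q = Q/b = 91.5/9.70 = 9.43 m²/s; V₁ = q/y₁ = 16.2 m/s. Fr₁ = V₁/√(g·y₁) = 6.78.
From the momentum equation for a rectangular channel, y₂/y₁ = ½[√(1 + 8Fr₁²) − 1] = ½[√369.1 − 1] = 9.11.
y₂ = 9.11 × 0.582 = 5.30 m.

y₂ = 5.30 m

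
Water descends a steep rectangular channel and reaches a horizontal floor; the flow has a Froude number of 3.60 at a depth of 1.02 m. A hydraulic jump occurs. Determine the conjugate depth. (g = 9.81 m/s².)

y₂ = 4.71 m

Fr₁ = 3.60 (given).
From the momentum equation for a rectangular channel, y₂/y₁ = ½[√(1 + 8Fr₁²) − 1] = ½[√104.7 − 1] = 4.62.
y₂ = 4.62 × 1.02 = 4.71 m.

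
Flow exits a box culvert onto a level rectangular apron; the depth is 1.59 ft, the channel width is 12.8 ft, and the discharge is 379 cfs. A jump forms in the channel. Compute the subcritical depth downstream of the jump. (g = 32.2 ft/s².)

q = Q/b = 379/12.8 = 29.6 ft²/s; V₁ = q/y₁ = 18.6 ft/s. Fr₁ = V₁/√(g·y₁) = 2.60.
Conjugate-depth relation: y₂/y₁ = ½[√(1 + 8Fr₁²) − 1] = ½[√55.19 − 1] = 3.21.
y₂ = 3.21 × 1.59 = 5.11 ft.

y₂ = 5.11 ft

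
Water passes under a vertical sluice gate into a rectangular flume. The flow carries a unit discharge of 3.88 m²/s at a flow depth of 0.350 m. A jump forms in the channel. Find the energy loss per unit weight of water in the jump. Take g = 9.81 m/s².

ΔE = 3.72 m

V₁ = q/y₁ = 3.88/0.350 = 11.1 m/s. Fr₁ = V₁/√(g·y₁) = 11.1/√(9.81×0.350) = 5.98.
Sequent-depth ratio: y₂/y₁ = ½[√(1 + 8Fr₁²) − 1] = ½[√287.3 − 1] = 7.98.
y₂ = 7.98 × 0.350 = 2.79 m.
Head loss: ΔE = (y₂ − y₁)³/(4y₁y₂) = (2.79 − 0.350)³/(4×0.350×2.79) = 14.6/3.91 = 3.72 m.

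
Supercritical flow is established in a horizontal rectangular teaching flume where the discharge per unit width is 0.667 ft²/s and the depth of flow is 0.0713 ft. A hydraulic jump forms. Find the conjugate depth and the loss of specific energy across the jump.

V₁ = q/y₁ = 0.667/0.0713 = 9.35 ft/s. Fr₁ = V₁/√(g·y₁) = 9.35/√(32.2×0.0713) = 6.17.
Conjugate-depth relation: y₂/y₁ = ½[√(1 + 8Fr₁²) − 1] = ½[√305.9 − 1] = 8.25.
y₂ = 8.25 × 0.0713 = 0.588 ft.
Head loss: ΔE = (y₂ − y₁)³/(4y₁y₂) = (0.588 − 0.0713)³/(4×0.0713×0.588) = 0.138/0.168 = 0.822 ft.

y₂ = 0.588 ft; ΔE = 0.822 ft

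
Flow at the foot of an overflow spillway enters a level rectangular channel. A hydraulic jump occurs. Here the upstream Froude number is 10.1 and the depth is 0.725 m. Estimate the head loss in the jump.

ΔE = 27.5 m

Fr₁ = 10.1 (given).
Sequent-depth ratio: y₂/y₁ = ½[√(1 + 8Fr₁²) − 1] = ½[√817.1 − 1] = 13.8.
y₂ = 13.8 × 0.725 = 10.00 m.
V₁ = Fr₁·√(g·y₁) = 10.1×√(9.81×0.725) = 26.9 m/s; q = V₁·y₁ = 19.5 m²/s. V₂ = q/y₂ = 19.5/10.00 = 1.95 m/s. E₁ = y₁ + V₁²/2g = 37.7 m; E₂ = y₂ + V₂²/2g = 10.2 m. ΔE = E₁ − E₂ = 27.5 m.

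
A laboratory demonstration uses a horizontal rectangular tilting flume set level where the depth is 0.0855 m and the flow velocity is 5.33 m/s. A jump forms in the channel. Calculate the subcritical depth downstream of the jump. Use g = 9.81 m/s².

y₂ = 0.662 m

Fr₁ = V₁/√(g·y₁) = 5.33/√(9.81×0.0855) = 5.82.
Conjugate-depth relation: y₂/y₁ = ½[√(1 + 8Fr₁²) − 1] = ½[√272.0 − 1] = 7.75.
y₂ = 7.75 × 0.0855 = 0.662 m.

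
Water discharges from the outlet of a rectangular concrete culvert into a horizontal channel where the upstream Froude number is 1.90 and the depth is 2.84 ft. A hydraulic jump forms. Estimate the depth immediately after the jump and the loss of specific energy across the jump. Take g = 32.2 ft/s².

Fr₁ = 1.90 (given).
By Bélanger, y₂/y₁ = ½[√(1 + 8Fr₁²) − 1] = ½[√29.88 − 1] = 2.23.
y₂ = 2.23 × 2.84 = 6.34 ft.
Head loss: ΔE = (y₂ − y₁)³/(4y₁y₂) = (6.34 − 2.84)³/(4×2.84×6.34) = 43.0/72.0 = 0.596 ft.

y₂ = 6.34 ft; ΔE = 0.596 ft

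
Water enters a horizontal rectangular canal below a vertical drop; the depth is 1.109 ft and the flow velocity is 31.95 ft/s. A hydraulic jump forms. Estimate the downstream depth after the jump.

Fr₁ = V₁/√(g·y₁) = 31.95/√(32.2×1.109) = 5.347.
From the momentum equation for a rectangular channel, y₂/y₁ = ½[√(1 + 8Fr₁²) − 1] = ½[√229.69 − 1] = 7.078.
y₂ = 7.078 × 1.109 = 7.849 ft.

y₂ = 7.849 ft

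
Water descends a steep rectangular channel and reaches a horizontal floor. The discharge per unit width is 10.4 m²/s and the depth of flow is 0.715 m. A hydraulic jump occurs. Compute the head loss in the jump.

ΔE = 6.09 m

V₁ = q/y₁ = 10.4/0.715 = 14.5 m/s. Fr₁ = V₁/√(g·y₁) = 14.5/√(9.81×0.715) = 5.49.
Bélanger equation: y₂/y₁ = ½[√(1 + 8Fr₁²) − 1] = ½[√242.3 − 1] = 7.28.
y₂ = 7.28 × 0.715 = 5.21 m.
Head loss: ΔE = (y₂ − y₁)³/(4y₁y₂) = (5.21 − 0.715)³/(4×0.715×5.21) = 90.7/14.9 = 6.09 m.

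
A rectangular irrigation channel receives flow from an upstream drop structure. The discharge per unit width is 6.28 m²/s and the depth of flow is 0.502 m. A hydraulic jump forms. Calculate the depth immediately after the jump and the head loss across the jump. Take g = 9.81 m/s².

V₁ = q/y₁ = 6.28/0.502 = 12.5 m/s. Fr₁ = V₁/√(g·y₁) = 12.5/√(9.81×0.502) = 5.64.
Bélanger equation: y₂/y₁ = ½[√(1 + 8Fr₁²) − 1] = ½[√255.2 − 1] = 7.49.
y₂ = 7.49 × 0.502 = 3.76 m.
V₂ = q/y₂ = 6.28/3.76 = 1.67 m/s. E₁ = y₁ + V₁²/2g = 8.48 m; E₂ = y₂ + V₂²/2g = 3.90 m. ΔE = E₁ − E₂ = 4.58 m.

y₂ = 3.76 m; ΔE = 4.58 m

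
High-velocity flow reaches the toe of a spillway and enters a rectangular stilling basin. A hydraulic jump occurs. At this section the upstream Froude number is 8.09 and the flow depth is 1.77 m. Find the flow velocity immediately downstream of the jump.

V₂ = 3.08 m/s

Fr₁ = 8.09 (given).
Conjugate-depth relation: y₂/y₁ = ½[√(1 + 8Fr₁²) − 1] = ½[√524.6 − 1] = 11.0.
y₂ = 11.0 × 1.77 = 19.4 m.
V₁ = Fr₁·√(g·y₁) = 8.09×√(9.81×1.77) = 33.7 m/s; q = V₁·y₁ = 59.7 m²/s.
V₂ = q/y₂ = 59.7/19.4 = 3.08 m/s.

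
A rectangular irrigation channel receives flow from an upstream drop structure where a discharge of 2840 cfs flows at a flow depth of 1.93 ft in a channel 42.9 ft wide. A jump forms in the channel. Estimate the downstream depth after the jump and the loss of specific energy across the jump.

y₂ = 11.0 ft; ΔE = 8.68 ft

q = Q/b = 2840/42.9 = 66.2 ft²/s; V₁ = q/y₁ = 34.3 ft/s. Fr₁ = V₁/√(g·y₁) = 4.35.
Bélanger equation: y₂/y₁ = ½[√(1 + 8Fr₁²) − 1] = ½[√152.5 − 1] = 5.67.
y₂ = 5.67 × 1.93 = 11.0 ft.
V₂ = q/y₂ = 66.2/11.0 = 6.05 ft/s. E₁ = y₁ + V₁²/2g = 20.2 ft; E₂ = y₂ + V₂²/2g = 11.5 ft. ΔE = E₁ − E₂ = 8.68 ft.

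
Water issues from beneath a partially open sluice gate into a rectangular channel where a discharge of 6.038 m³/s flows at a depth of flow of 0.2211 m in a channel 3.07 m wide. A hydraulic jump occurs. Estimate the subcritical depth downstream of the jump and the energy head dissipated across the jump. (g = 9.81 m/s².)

y₂ = 1.781 m; ΔE = 2.411 m

q = Q/b = 6.038/3.07 = 1.967 m²/s; V₁ = q/y₁ = 8.895 m/s. Fr₁ = V₁/√(g·y₁) = 6.040.
Sequent-depth ratio: y₂/y₁ = ½[√(1 + 8Fr₁²) − 1] = ½[√292.85 − 1] = 8.056.
y₂ = 8.056 × 0.2211 = 1.781 m.
Head loss: ΔE = (y₂ − y₁)³/(4y₁y₂) = (1.781 − 0.2211)³/(4×0.2211×1.781) = 3.798/1.575 = 2.411 m.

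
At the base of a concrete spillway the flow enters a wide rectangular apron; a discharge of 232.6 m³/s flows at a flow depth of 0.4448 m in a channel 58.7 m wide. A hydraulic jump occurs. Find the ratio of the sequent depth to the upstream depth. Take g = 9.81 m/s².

q = Q/b = 232.6/58.7 = 3.963 m²/s; V₁ = q/y₁ = 8.909 m/s. Fr₁ = V₁/√(g·y₁) = 4.265.
Bélanger equation: y₂/y₁ = ½[√(1 + 8Fr₁²) − 1] = ½[√146.50 − 1] = 5.552.

y₂/y₁ = 5.552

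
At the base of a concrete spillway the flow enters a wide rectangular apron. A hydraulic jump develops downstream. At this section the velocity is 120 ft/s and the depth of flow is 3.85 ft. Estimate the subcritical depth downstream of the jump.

Fr₁ = V₁/√(g·y₁) = 120/√(32.2×3.85) = 10.8.
Sequent-depth ratio: y₂/y₁ = ½[√(1 + 8Fr₁²) − 1] = ½[√930.3 − 1] = 14.8.
y₂ = 14.8 × 3.85 = 56.8 ft.

y₂ = 56.8 ft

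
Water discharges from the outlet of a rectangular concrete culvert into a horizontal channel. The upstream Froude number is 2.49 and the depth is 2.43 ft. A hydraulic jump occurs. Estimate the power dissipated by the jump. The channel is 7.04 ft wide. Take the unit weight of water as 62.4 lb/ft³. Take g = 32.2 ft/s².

Fr₁ = 2.49 (given).
Bélanger equation: y₂/y₁ = ½[√(1 + 8Fr₁²) − 1] = ½[√50.60 − 1] = 3.06.
y₂ = 3.06 × 2.43 = 7.43 ft.
V₁ = Fr₁·√(g·y₁) = 2.49×√(32.2×2.43) = 22.0 ft/s; q = V₁·y₁ = 53.5 ft²/s. V₂ = q/y₂ = 53.5/7.43 = 7.21 ft/s. E₁ = y₁ + V₁²/2g = 9.96 ft; E₂ = y₂ + V₂²/2g = 8.23 ft. ΔE = E₁ − E₂ = 1.73 ft.
Q = q·b = 53.5 × 7.04 = 377 cfs. P = γ·Q·ΔE/550 = 62.4 × 377 × 1.73 / 550 = 73.9 hp.

P = 73.9 hp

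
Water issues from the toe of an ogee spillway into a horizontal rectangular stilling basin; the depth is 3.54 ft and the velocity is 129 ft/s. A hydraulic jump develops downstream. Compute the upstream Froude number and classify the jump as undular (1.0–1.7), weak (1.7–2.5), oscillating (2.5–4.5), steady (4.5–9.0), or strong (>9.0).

Fr₁ = V₁/√(g·y₁) = 129/√(32.2×3.54) = 12.1.
Fr₁ = 12.1 lies in the strong range.

Fr₁ = 12.1; strong jump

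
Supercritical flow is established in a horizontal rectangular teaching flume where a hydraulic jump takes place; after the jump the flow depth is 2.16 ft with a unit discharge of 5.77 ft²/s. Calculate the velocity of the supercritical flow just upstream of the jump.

V₂ = q/y₂ = 5.77/2.16 = 2.67 ft/s; Fr₂ = V₂/√(g·y₂) = 0.320.
Since the conjugate-depth ratio holds either way, y₁/y₂ = ½[√(1 + 8Fr₂²) − 1] = ½[√1.821 − 1] = 0.175.
y₁ = 0.175 × 2.16 = 0.377 ft.
V₁ = q/y₁ = 5.77/0.377 = 15.3 ft/s.

V₁ = 15.3 ft/s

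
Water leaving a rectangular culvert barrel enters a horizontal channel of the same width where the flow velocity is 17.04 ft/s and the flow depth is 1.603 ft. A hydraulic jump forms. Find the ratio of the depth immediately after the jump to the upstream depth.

Fr₁ = V₁/√(g·y₁) = 17.04/√(32.2×1.603) = 2.372.
Sequent-depth ratio: y₂/y₁ = ½[√(1 + 8Fr₁²) − 1] = ½[√46.003 − 1] = 2.891.

y₂/y₁ = 2.891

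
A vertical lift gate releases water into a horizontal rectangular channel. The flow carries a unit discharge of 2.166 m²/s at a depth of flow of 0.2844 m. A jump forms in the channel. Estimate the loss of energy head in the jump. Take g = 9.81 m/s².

ΔE = 1.461 m

V₁ = q/y₁ = 2.166/0.2844 = 7.616 m/s. Fr₁ = V₁/√(g·y₁) = 7.616/√(9.81×0.2844) = 4.560.
Bélanger equation: y₂/y₁ = ½[√(1 + 8Fr₁²) − 1] = ½[√167.32 − 1] = 5.968.
y₂ = 5.968 × 0.2844 = 1.697 m.
V₂ = q/y₂ = 2.166/1.697 = 1.276 m/s. E₁ = y₁ + V₁²/2g = 3.241 m; E₂ = y₂ + V₂²/2g = 1.780 m. ΔE = E₁ − E₂ = 1.461 m.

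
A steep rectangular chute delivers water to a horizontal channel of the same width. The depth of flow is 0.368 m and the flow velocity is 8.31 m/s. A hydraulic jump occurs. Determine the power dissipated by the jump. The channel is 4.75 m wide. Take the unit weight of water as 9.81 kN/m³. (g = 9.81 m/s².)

P = 239 kW

Fr₁ = V₁/√(g·y₁) = 8.31/√(9.81×0.368) = 4.37.
From the momentum equation for a rectangular channel, y₂/y₁ = ½[√(1 + 8Fr₁²) − 1] = ½[√154.0 − 1] = 5.71.
y₂ = 5.71 × 0.368 = 2.10 m.
Head loss: ΔE = (y₂ − y₁)³/(4y₁y₂) = (2.10 − 0.368)³/(4×0.368×2.10) = 5.19/3.09 = 1.68 m.
q = V₁·y₁ = 8.31 × 0.368 = 3.06 m²/s. Q = q·b = 3.06 × 4.75 = 14.5 m³/s. P = γ·Q·ΔE = 9.81 × 14.5 × 1.68 = 239 kW.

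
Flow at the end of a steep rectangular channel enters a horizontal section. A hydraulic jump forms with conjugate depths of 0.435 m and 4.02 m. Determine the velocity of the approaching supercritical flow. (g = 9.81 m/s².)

For a rectangular channel the momentum equation gives q² = ½·g·y₁·y₂·(y₁ + y₂) = ½×9.81×0.435×4.02×4.45 = 38.2.
q = √38.2 = 6.18 m²/s.
V₁ = q/y₁ = 6.18/0.435 = 14.2 m/s.

V₁ = 14.2 m/s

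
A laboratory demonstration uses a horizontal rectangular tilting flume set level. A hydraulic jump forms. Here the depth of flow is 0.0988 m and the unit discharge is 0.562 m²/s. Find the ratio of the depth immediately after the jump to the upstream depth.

V₁ = q/y₁ = 0.562/0.0988 = 5.69 m/s. Fr₁ = V₁/√(g·y₁) = 5.69/√(9.81×0.0988) = 5.78.
Bélanger equation: y₂/y₁ = ½[√(1 + 8Fr₁²) − 1] = ½[√268.1 − 1] = 7.69.

y₂/y₁ = 7.69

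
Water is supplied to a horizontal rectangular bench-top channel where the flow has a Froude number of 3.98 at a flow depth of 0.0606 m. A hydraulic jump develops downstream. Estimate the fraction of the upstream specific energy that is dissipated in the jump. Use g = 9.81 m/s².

ΔE/E₁ = 0.389 (38.9%)

Fr₁ = 3.98 (given).
By Bélanger, y₂/y₁ = ½[√(1 + 8Fr₁²) − 1] = ½[√127.7 − 1] = 5.15.
y₂ = 5.15 × 0.0606 = 0.312 m.
E₁ = y₁(1 + Fr₁²/2) = 0.0606×(1 + 3.98²/2) = 0.541 m. ΔE = (y₂ − y₁)³/(4y₁y₂) = 0.210 m. ΔE/E₁ = 0.210/0.541 = 0.389.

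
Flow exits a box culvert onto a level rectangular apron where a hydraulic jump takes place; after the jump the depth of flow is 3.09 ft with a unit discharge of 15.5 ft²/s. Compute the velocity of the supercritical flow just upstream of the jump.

V₁ = 13.6 ft/s

V₂ = q/y₂ = 15.5/3.09 = 5.02 ft/s; Fr₂ = V₂/√(g·y₂) = 0.503.
Since the conjugate-depth ratio holds either way, y₁/y₂ = ½[√(1 + 8Fr₂²) − 1] = ½[√3.023 − 1] = 0.369.
y₁ = 0.369 × 3.09 = 1.14 ft.
V₁ = q/y₁ = 15.5/1.14 = 13.6 ft/s.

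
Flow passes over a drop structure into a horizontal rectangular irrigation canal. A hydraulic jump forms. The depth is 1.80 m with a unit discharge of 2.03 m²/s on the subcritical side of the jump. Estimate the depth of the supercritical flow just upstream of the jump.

V₂ = q/y₂ = 2.03/1.80 = 1.13 m/s; Fr₂ = V₂/√(g·y₂) = 0.268.
From the momentum equation (using Fr₂), y₁/y₂ = ½[√(1 + 8Fr₂²) − 1] = ½[√1.576 − 1] = 0.128.
y₁ = 0.128 × 1.80 = 0.230 m.

y₁ = 0.230 m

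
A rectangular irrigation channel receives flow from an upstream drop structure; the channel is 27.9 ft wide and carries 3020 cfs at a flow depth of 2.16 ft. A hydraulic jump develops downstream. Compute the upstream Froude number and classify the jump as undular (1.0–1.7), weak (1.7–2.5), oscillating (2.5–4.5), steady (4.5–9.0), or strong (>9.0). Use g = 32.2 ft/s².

q = Q/b = 3020/27.9 = 108 ft²/s; V₁ = q/y₁ = 50.1 ft/s. Fr₁ = V₁/√(g·y₁) = 6.01.
Fr₁ = 6.01 lies in the steady range.

Fr₁ = 6.01; steady jump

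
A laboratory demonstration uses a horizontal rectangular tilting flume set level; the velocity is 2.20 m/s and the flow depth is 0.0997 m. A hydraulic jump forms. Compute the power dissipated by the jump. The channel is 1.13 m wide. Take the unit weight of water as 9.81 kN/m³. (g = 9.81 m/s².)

P = 0.108 kW

Fr₁ = V₁/√(g·y₁) = 2.20/√(9.81×0.0997) = 2.22.
By Bélanger, y₂/y₁ = ½[√(1 + 8Fr₁²) − 1] = ½[√40.59 − 1] = 2.69.
y₂ = 2.69 × 0.0997 = 0.268 m.
q = V₁·y₁ = 2.20 × 0.0997 = 0.219 m²/s. V₂ = q/y₂ = 0.219/0.268 = 0.819 m/s. E₁ = y₁ + V₁²/2g = 0.346 m; E₂ = y₂ + V₂²/2g = 0.302 m. ΔE = E₁ − E₂ = 0.0444 m.
Q = q·b = 0.219 × 1.13 = 0.248 m³/s. P = γ·Q·ΔE = 9.81 × 0.248 × 0.0444 = 0.108 kW.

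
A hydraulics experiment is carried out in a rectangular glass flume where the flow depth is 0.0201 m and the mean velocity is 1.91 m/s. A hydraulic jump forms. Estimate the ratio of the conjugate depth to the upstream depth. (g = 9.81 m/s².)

y₂/y₁ = 5.60

Fr₁ = V₁/√(g·y₁) = 1.91/√(9.81×0.0201) = 4.30.
Bélanger equation: y₂/y₁ = ½[√(1 + 8Fr₁²) − 1] = ½[√149.0 − 1] = 5.60.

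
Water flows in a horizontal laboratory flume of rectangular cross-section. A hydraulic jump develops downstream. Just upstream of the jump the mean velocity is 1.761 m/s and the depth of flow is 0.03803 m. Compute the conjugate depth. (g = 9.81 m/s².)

y₂ = 0.1372 m

Fr₁ = V₁/√(g·y₁) = 1.761/√(9.81×0.03803) = 2.883.
Sequent-depth ratio: y₂/y₁ = ½[√(1 + 8Fr₁²) − 1] = ½[√67.499 − 1] = 3.608.
y₂ = 3.608 × 0.03803 = 0.1372 m.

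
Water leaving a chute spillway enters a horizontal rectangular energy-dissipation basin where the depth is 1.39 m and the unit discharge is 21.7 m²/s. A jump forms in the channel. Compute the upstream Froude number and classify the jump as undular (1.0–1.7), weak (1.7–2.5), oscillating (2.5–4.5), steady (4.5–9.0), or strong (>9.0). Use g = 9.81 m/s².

Fr₁ = 4.23; oscillating jump

V₁ = q/y₁ = 21.7/1.39 = 15.6 m/s. Fr₁ = V₁/√(g·y₁) = 15.6/√(9.81×1.39) = 4.23.
Fr₁ = 4.23 lies in the oscillating range.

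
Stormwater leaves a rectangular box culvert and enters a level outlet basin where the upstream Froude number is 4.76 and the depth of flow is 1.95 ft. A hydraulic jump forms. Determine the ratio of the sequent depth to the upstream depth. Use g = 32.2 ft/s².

y₂/y₁ = 6.25

Fr₁ = 4.76 (given).
Conjugate-depth relation: y₂/y₁ = ½[√(1 + 8Fr₁²) − 1] = ½[√182.3 − 1] = 6.25.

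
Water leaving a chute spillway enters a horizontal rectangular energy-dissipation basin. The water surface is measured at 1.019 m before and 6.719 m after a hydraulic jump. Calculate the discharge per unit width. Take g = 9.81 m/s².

q = 16.12 m²/s

For a rectangular channel the momentum equation gives q² = ½·g·y₁·y₂·(y₁ + y₂) = ½×9.81×1.019×6.719×7.738 = 259.9.
q = √259.9 = 16.12 m²/s.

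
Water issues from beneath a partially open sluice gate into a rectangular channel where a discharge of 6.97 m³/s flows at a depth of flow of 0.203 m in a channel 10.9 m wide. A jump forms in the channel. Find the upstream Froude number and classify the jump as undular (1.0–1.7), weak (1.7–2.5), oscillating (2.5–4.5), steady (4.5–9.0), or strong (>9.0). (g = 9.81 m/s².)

q = Q/b = 6.97/10.9 = 0.639 m²/s; V₁ = q/y₁ = 3.15 m/s. Fr₁ = V₁/√(g·y₁) = 2.23.
Fr₁ = 2.23 lies in the weak range.

Fr₁ = 2.23; weak jump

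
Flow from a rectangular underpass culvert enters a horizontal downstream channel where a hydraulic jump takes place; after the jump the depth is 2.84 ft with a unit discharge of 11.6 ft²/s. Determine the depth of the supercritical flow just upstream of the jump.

V₂ = q/y₂ = 11.6/2.84 = 4.08 ft/s; Fr₂ = V₂/√(g·y₂) = 0.427.
Since the conjugate-depth ratio holds either way, y₁/y₂ = ½[√(1 + 8Fr₂²) − 1] = ½[√2.459 − 1] = 0.284.
y₁ = 0.284 × 2.84 = 0.807 ft.

y₁ = 0.807 ft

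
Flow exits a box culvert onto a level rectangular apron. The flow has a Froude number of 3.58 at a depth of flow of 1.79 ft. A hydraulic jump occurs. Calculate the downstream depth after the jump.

y₂ = 8.21 ft

Fr₁ = 3.58 (given).
Sequent-depth ratio: y₂/y₁ = ½[√(1 + 8Fr₁²) − 1] = ½[√103.5 − 1] = 4.59.
y₂ = 4.59 × 1.79 = 8.21 ft.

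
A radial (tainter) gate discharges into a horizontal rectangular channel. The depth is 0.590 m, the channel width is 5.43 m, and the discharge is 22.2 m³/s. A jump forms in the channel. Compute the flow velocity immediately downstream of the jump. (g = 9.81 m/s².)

V₂ = 1.92 m/s

q = Q/b = 22.2/5.43 = 4.09 m²/s; V₁ = q/y₁ = 6.93 m/s. Fr₁ = V₁/√(g·y₁) = 2.88.
Bélanger equation: y₂/y₁ = ½[√(1 + 8Fr₁²) − 1] = ½[√67.37 − 1] = 3.60.
y₂ = 3.60 × 0.590 = 2.13 m.
V₂ = q/y₂ = 4.09/2.13 = 1.92 m/s.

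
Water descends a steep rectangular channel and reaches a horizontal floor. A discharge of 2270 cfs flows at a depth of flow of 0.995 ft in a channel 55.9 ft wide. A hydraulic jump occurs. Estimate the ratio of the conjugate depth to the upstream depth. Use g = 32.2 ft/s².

y₂/y₁ = 9.71

q = Q/b = 2270/55.9 = 40.6 ft²/s; V₁ = q/y₁ = 40.8 ft/s. Fr₁ = V₁/√(g·y₁) = 7.21.
By Bélanger, y₂/y₁ = ½[√(1 + 8Fr₁²) − 1] = ½[√416.9 − 1] = 9.71.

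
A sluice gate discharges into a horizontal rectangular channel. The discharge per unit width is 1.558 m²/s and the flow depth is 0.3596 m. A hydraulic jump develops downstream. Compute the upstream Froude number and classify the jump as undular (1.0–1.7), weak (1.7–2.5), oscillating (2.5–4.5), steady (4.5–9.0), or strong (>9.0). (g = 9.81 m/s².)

Fr₁ = 2.307; weak jump

V₁ = q/y₁ = 1.558/0.3596 = 4.333 m/s. Fr₁ = V₁/√(g·y₁) = 4.333/√(9.81×0.3596) = 2.307.
Fr₁ = 2.307 lies in the weak range.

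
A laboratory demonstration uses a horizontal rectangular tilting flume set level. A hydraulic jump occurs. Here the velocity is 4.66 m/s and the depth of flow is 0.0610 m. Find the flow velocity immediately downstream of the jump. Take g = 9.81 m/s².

V₂ = 0.580 m/s

Fr₁ = V₁/√(g·y₁) = 4.66/√(9.81×0.0610) = 6.02.
Bélanger equation: y₂/y₁ = ½[√(1 + 8Fr₁²) − 1] = ½[√291.3 − 1] = 8.03.
y₂ = 8.03 × 0.0610 = 0.490 m.
q = V₁·y₁ = 4.66 × 0.0610 = 0.284 m²/s.
V₂ = q/y₂ = 0.284/0.490 = 0.580 m/s.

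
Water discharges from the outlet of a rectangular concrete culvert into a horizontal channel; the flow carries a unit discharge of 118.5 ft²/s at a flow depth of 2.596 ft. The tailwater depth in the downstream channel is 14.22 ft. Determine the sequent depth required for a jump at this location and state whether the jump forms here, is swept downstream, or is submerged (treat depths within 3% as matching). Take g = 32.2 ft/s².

V₁ = q/y₁ = 118.5/2.596 = 45.65 ft/s. Fr₁ = V₁/√(g·y₁) = 45.65/√(32.2×2.596) = 4.993.
Sequent-depth ratio: y₂/y₁ = ½[√(1 + 8Fr₁²) − 1] = ½[√200.41 − 1] = 6.578.
y₂ = 6.578 × 2.596 = 17.08 ft.
Tailwater y_tw = 14.22 ft: y_tw < y₂, so the jump is swept downstream.

y₂ = 17.08 ft; the jump is swept downstream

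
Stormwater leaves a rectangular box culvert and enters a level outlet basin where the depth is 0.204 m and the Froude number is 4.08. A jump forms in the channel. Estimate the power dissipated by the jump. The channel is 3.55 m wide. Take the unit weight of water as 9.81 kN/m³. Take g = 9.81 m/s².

P = 31.2 kW

Fr₁ = 4.08 (given).
Sequent-depth ratio: y₂/y₁ = ½[√(1 + 8Fr₁²) − 1] = ½[√134.2 − 1] = 5.29.
y₂ = 5.29 × 0.204 = 1.08 m.
Head loss: ΔE = (y₂ − y₁)³/(4y₁y₂) = (1.08 − 0.204)³/(4×0.204×1.08) = 0.671/0.881 = 0.762 m.
V₁ = Fr₁·√(g·y₁) = 4.08×√(9.81×0.204) = 5.77 m/s; q = V₁·y₁ = 1.18 m²/s. Q = q·b = 1.18 × 3.55 = 4.18 m³/s. P = γ·Q·ΔE = 9.81 × 4.18 × 0.762 = 31.2 kW.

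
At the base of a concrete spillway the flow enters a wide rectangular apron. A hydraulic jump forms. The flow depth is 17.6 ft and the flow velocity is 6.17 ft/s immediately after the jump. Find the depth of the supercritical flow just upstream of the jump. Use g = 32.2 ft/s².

y₁ = 2.11 ft

Fr₂ = V₂/√(g·y₂) = 6.17/√(32.2×17.6) = 0.259.
Applying the sequent-depth relation in reverse, y₁/y₂ = ½[√(1 + 8Fr₂²) − 1] = ½[√1.537 − 1] = 0.120.
y₁ = 0.120 × 17.6 = 2.11 ft.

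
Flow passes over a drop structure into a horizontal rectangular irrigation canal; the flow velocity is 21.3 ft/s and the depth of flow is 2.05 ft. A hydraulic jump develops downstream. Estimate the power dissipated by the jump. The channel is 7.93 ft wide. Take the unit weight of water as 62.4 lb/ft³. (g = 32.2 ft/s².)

P = 69.9 hp

Fr₁ = V₁/√(g·y₁) = 21.3/√(32.2×2.05) = 2.62.
From the momentum equation for a rectangular channel, y₂/y₁ = ½[√(1 + 8Fr₁²) − 1] = ½[√55.98 − 1] = 3.24.
y₂ = 3.24 × 2.05 = 6.64 ft.
q = V₁·y₁ = 21.3 × 2.05 = 43.7 ft²/s. V₂ = q/y₂ = 43.7/6.64 = 6.57 ft/s. E₁ = y₁ + V₁²/2g = 9.09 ft; E₂ = y₂ + V₂²/2g = 7.31 ft. ΔE = E₁ − E₂ = 1.78 ft.
Q = q·b = 43.7 × 7.93 = 346 cfs. P = γ·Q·ΔE/550 = 62.4 × 346 × 1.78 / 550 = 69.9 hp.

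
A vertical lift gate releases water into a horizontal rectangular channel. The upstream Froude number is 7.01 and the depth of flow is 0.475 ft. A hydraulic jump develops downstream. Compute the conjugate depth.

y₂ = 4.48 ft

Fr₁ = 7.01 (given).
Sequent-depth ratio: y₂/y₁ = ½[√(1 + 8Fr₁²) − 1] = ½[√394.1 − 1] = 9.43.
y₂ = 9.43 × 0.475 = 4.48 ft.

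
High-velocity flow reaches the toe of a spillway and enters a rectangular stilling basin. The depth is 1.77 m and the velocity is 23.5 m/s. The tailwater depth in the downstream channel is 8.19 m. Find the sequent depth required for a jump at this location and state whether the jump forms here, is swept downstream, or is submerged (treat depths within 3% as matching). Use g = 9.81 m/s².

y₂ = 13.3 m; the jump is swept downstream

Fr₁ = V₁/√(g·y₁) = 23.5/√(9.81×1.77) = 5.64.
By Bélanger, y₂/y₁ = ½[√(1 + 8Fr₁²) − 1] = ½[√255.4 − 1] = 7.49.
y₂ = 7.49 × 1.77 = 13.3 m.
Tailwater y_tw = 8.19 m: y_tw < y₂, so the jump is swept downstream.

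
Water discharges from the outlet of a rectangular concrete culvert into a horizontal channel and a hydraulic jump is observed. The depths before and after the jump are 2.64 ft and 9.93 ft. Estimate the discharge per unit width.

For a rectangular channel the momentum equation gives q² = ½·g·y₁·y₂·(y₁ + y₂) = ½×32.2×2.64×9.93×12.6 = 5305.
q = √5305 = 72.8 ft²/s.

q = 72.8 ft²/s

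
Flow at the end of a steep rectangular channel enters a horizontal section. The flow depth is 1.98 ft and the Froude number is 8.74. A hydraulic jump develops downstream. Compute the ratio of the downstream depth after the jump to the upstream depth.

y₂/y₁ = 11.9

Fr₁ = 8.74 (given).
By Bélanger, y₂/y₁ = ½[√(1 + 8Fr₁²) − 1] = ½[√612.1 − 1] = 11.9.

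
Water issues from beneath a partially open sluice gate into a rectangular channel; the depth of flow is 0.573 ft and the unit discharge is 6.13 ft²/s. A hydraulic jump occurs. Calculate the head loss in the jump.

V₁ = q/y₁ = 6.13/0.573 = 10.7 ft/s. Fr₁ = V₁/√(g·y₁) = 10.7/√(32.2×0.573) = 2.49.
Bélanger equation: y₂/y₁ = ½[√(1 + 8Fr₁²) − 1] = ½[√50.62 − 1] = 3.06.
y₂ = 3.06 × 0.573 = 1.75 ft.
V₂ = q/y₂ = 6.13/1.75 = 3.50 ft/s. E₁ = y₁ + V₁²/2g = 2.35 ft; E₂ = y₂ + V₂²/2g = 1.94 ft. ΔE = E₁ − E₂ = 0.408 ft.

ΔE = 0.408 ft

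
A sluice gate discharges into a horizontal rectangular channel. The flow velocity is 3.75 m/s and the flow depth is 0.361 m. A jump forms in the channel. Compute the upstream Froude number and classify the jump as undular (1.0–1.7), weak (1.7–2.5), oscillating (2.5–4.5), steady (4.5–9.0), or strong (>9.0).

Fr₁ = 1.99; weak jump

Fr₁ = V₁/√(g·y₁) = 3.75/√(9.81×0.361) = 1.99.
Fr₁ = 1.99 lies in the weak range.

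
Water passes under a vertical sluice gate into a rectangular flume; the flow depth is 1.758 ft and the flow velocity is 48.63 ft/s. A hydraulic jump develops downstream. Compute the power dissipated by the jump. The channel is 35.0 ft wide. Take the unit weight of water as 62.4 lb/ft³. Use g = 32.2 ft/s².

Fr₁ = V₁/√(g·y₁) = 48.63/√(32.2×1.758) = 6.463.
From the momentum equation for a rectangular channel, y₂/y₁ = ½[√(1 + 8Fr₁²) − 1] = ½[√335.21 − 1] = 8.654.
y₂ = 8.654 × 1.758 = 15.21 ft.
q = V₁·y₁ = 48.63 × 1.758 = 85.49 ft²/s. V₂ = q/y₂ = 85.49/15.21 = 5.619 ft/s. E₁ = y₁ + V₁²/2g = 38.48 ft; E₂ = y₂ + V₂²/2g = 15.70 ft. ΔE = E₁ − E₂ = 22.77 ft.
Q = q·b = 85.49 × 35.0 = 2992 cfs. P = γ·Q·ΔE/550 = 62.4 × 2992 × 22.77 / 550 = 7732 hp.

P = 7732 hp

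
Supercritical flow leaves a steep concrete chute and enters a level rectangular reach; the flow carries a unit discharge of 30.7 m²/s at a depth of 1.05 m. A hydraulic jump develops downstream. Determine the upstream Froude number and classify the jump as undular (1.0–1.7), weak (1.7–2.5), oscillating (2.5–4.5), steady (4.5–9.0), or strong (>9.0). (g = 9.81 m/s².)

Fr₁ = 9.11; strong jump

V₁ = q/y₁ = 30.7/1.05 = 29.2 m/s. Fr₁ = V₁/√(g·y₁) = 29.2/√(9.81×1.05) = 9.11.
Fr₁ = 9.11 lies in the strong range.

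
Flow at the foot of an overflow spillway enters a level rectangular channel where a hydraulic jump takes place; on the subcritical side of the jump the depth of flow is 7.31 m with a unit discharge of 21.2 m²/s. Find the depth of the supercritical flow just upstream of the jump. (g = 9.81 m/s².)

y₁ = 1.43 m

V₂ = q/y₂ = 21.2/7.31 = 2.90 m/s; Fr₂ = V₂/√(g·y₂) = 0.342.
The Bélanger relation is symmetric: y₁/y₂ = ½[√(1 + 8Fr₂²) − 1] = ½[√1.938 − 1] = 0.196.
y₁ = 0.196 × 7.31 = 1.43 m.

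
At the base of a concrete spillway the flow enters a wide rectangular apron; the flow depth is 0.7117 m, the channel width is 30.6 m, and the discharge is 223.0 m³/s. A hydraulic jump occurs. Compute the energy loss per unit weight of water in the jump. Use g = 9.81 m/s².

ΔE = 2.281 m

q = Q/b = 223.0/30.6 = 7.288 m²/s; V₁ = q/y₁ = 10.24 m/s. Fr₁ = V₁/√(g·y₁) = 3.875.
Conjugate-depth relation: y₂/y₁ = ½[√(1 + 8Fr₁²) − 1] = ½[√121.14 − 1] = 5.003.
y₂ = 5.003 × 0.7117 = 3.561 m.
Head loss: ΔE = (y₂ − y₁)³/(4y₁y₂) = (3.561 − 0.7117)³/(4×0.7117×3.561) = 23.13/10.14 = 2.281 m.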